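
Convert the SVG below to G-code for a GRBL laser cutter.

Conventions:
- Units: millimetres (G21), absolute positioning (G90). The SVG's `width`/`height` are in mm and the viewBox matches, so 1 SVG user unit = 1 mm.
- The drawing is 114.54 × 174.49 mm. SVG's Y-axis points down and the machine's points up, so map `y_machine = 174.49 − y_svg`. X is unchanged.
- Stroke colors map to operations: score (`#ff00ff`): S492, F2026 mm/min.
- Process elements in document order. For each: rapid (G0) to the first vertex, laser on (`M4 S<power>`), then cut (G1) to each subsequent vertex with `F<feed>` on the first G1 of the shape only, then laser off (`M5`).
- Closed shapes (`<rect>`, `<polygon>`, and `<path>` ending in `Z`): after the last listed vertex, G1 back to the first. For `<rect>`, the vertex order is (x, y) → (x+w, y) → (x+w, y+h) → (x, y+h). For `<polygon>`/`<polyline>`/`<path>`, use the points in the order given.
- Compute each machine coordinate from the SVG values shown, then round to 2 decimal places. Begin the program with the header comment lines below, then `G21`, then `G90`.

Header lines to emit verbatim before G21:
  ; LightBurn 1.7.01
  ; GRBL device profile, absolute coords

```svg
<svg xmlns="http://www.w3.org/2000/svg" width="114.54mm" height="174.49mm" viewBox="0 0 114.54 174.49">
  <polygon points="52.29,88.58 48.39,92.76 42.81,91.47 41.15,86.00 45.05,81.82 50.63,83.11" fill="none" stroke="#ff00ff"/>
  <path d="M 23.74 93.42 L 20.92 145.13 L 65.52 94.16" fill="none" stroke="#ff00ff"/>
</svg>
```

; LightBurn 1.7.01
; GRBL device profile, absolute coords
G21
G90
G0 X52.29 Y85.91
M4 S492
G1 X48.39 Y81.73 F2026
G1 X42.81 Y83.02
G1 X41.15 Y88.49
G1 X45.05 Y92.67
G1 X50.63 Y91.38
G1 X52.29 Y85.91
M5
G0 X23.74 Y81.07
M4 S492
G1 X20.92 Y29.36 F2026
G1 X65.52 Y80.33
M5

1 u = 1 mm; y_m = 174.49 − y.

[1] `<polygon>` regular polygon, #ff00ff→score S492 F2026: (52.29,85.91) → (48.39,81.73) → (42.81,83.02) → (41.15,88.49) → (45.05,92.67) → (50.63,91.38) → (52.29,85.91) (closed)

[2] `<path>` open polyline, #ff00ff→score S492 F2026: (23.74,81.07) → (20.92,29.36) → (65.52,80.33)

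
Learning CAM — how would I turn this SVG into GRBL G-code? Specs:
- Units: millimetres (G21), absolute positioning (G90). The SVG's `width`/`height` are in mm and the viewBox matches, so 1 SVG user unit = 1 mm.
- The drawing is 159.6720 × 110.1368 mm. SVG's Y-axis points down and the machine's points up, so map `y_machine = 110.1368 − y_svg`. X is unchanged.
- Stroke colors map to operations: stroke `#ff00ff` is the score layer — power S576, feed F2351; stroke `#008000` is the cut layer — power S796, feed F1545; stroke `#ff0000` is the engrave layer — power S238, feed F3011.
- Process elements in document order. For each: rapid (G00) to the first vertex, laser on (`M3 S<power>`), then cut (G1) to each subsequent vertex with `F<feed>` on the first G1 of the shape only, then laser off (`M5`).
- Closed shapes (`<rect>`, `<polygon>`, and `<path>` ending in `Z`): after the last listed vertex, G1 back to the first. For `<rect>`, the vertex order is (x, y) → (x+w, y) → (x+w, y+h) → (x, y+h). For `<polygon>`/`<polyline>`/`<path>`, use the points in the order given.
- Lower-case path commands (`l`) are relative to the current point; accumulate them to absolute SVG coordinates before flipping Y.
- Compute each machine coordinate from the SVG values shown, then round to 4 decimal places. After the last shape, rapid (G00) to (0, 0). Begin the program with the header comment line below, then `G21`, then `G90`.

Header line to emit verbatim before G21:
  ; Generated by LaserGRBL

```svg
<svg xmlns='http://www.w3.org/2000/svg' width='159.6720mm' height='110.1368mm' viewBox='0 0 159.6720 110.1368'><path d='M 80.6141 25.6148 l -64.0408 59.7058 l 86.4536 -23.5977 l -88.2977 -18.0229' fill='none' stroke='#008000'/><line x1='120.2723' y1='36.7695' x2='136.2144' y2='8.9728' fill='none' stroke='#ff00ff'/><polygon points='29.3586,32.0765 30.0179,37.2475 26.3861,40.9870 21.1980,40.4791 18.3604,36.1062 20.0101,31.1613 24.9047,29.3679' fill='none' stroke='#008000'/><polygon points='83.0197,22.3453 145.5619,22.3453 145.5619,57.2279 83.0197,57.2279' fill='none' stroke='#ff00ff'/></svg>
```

; Generated by LaserGRBL
G21
G90
G00 X80.6141 Y84.5220
M3 S796
G1 X16.5733 Y24.8162 F1545
G1 X103.0269 Y48.4139
G1 X14.7292 Y66.4368
M5
G00 X120.2723 Y73.3673
M3 S576
G1 X136.2144 Y101.1640 F2351
M5
G00 X29.3586 Y78.0603
M3 S796
G1 X30.0179 Y72.8893 F1545
G1 X26.3861 Y69.1498
G1 X21.1980 Y69.6577
G1 X18.3604 Y74.0306
G1 X20.0101 Y78.9755
G1 X24.9047 Y80.7689
G1 X29.3586 Y78.0603
M5
G00 X83.0197 Y87.7915
M3 S576
G1 X145.5619 Y87.7915 F2351
G1 X145.5619 Y52.9089
G1 X83.0197 Y52.9089
G1 X83.0197 Y87.7915
M5
G00 X0.0000 Y0.0000

1 u = 1 mm; y_m = 110.1368 − y.

[1] `<path>` open polyline, #008000→cut S796 F1545: (80.6141,84.5220) → (16.5733,24.8162) → (103.0269,48.4139) → (14.7292,66.4368)

[2] `<line>` line segment, #ff00ff→score S576 F2351: (120.2723,73.3673) → (136.2144,101.1640)

[3] `<polygon>` regular polygon, #008000→cut S796 F1545: (29.3586,78.0603) → (30.0179,72.8893) → (26.3861,69.1498) → (21.1980,69.6577) → (18.3604,74.0306) → (20.0101,78.9755) → (24.9047,80.7689) → (29.3586,78.0603) (closed)

[4] `<polygon>` rectangle, #ff00ff→score S576 F2351: (83.0197,87.7915) → (145.5619,87.7915) → (145.5619,52.9089) → (83.0197,52.9089) → (83.0197,87.7915) (closed)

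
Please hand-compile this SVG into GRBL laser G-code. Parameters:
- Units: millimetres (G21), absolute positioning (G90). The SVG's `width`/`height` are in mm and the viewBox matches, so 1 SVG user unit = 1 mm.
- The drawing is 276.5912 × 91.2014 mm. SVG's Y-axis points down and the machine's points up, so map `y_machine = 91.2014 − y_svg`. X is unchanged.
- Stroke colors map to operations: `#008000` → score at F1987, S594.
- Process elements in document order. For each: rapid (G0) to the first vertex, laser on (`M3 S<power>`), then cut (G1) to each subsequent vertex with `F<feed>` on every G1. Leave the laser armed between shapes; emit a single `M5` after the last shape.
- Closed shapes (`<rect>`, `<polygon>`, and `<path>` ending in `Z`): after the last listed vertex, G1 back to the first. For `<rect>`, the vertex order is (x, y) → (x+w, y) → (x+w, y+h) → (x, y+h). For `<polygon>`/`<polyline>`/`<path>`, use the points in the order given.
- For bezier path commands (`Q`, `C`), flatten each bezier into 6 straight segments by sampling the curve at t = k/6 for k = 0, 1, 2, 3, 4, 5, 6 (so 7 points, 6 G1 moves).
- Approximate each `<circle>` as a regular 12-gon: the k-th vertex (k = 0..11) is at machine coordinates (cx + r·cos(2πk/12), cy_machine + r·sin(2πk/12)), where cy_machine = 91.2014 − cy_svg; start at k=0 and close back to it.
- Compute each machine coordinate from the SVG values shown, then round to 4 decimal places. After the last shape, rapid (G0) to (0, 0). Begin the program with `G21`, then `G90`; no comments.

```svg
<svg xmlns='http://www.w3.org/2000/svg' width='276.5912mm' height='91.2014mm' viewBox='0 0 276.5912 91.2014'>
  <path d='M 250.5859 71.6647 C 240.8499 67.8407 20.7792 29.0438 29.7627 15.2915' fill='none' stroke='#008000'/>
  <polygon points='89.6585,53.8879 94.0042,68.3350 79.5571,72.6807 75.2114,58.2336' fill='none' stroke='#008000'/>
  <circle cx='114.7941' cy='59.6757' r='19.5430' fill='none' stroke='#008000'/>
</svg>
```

1 u = 1 mm; y_m = 91.2014 − y.

[1] `<path>` cubic bezier, #008000→score S594 F1987: (250.5859,19.5367) → (230.2242,24.0852) → (187.0120,32.7955) → (133.1545,44.0002) → (80.8569,56.0323) → (42.3246,67.2246) → (29.7627,75.9099)

[2] `<polygon>` regular polygon, #008000→score S594 F1987: (89.6585,37.3135) → (94.0042,22.8664) → (79.5571,18.5207) → (75.2114,32.9678) → (89.6585,37.3135) (closed)

[3] `<circle>` circle, #008000→score S594 F1987: (134.3371,31.5257) → (131.7188,41.2972) → (124.5656,48.4504) → (114.7941,51.0687) → (105.0226,48.4504) → (97.8694,41.2972) → (95.2511,31.5257) → (97.8694,21.7542) → (105.0226,14.6010) → (114.7941,11.9827) → (124.5656,14.6010) → (131.7188,21.7542) → (134.3371,31.5257) (closed)

G21
G90
G0 X250.5859 Y19.5367
M3 S594
G1 X230.2242 Y24.0852 F1987
G1 X187.0120 Y32.7955 F1987
G1 X133.1545 Y44.0002 F1987
G1 X80.8569 Y56.0323 F1987
G1 X42.3246 Y67.2246 F1987
G1 X29.7627 Y75.9099 F1987
G0 X89.6585 Y37.3135
M3 S594
G1 X94.0042 Y22.8664 F1987
G1 X79.5571 Y18.5207 F1987
G1 X75.2114 Y32.9678 F1987
G1 X89.6585 Y37.3135 F1987
G0 X134.3371 Y31.5257
M3 S594
G1 X131.7188 Y41.2972 F1987
G1 X124.5656 Y48.4504 F1987
G1 X114.7941 Y51.0687 F1987
G1 X105.0226 Y48.4504 F1987
G1 X97.8694 Y41.2972 F1987
G1 X95.2511 Y31.5257 F1987
G1 X97.8694 Y21.7542 F1987
G1 X105.0226 Y14.6010 F1987
G1 X114.7941 Y11.9827 F1987
G1 X124.5656 Y14.6010 F1987
G1 X131.7188 Y21.7542 F1987
G1 X134.3371 Y31.5257 F1987
M5
G0 X0.0000 Y0.0000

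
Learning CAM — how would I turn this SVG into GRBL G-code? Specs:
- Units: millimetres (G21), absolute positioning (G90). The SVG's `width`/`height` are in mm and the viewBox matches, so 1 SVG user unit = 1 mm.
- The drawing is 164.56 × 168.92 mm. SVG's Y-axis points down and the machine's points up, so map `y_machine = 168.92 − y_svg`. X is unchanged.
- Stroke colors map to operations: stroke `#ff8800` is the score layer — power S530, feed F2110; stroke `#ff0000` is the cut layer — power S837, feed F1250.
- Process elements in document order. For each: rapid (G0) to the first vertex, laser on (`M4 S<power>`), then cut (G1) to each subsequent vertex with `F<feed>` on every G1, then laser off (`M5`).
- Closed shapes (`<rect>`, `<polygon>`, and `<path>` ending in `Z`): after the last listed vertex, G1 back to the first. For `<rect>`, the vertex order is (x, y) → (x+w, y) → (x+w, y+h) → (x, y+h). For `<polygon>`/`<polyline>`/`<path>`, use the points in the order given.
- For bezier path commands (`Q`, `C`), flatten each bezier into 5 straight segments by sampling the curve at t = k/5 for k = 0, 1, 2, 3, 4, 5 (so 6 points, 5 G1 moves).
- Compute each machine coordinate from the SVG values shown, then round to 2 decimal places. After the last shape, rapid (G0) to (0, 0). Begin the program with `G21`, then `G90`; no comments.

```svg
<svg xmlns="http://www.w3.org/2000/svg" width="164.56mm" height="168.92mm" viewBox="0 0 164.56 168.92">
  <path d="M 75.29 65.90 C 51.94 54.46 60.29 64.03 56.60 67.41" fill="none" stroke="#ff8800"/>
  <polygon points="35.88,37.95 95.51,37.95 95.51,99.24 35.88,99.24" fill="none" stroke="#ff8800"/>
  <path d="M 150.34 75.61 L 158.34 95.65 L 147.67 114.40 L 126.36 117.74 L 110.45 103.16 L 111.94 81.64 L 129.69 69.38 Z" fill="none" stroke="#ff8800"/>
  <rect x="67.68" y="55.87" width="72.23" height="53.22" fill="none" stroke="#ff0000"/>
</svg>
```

viewBox `0 0 164.56 168.92` with mm width/height → 1 unit = 1 mm. Flip: y_m = 168.92 − y_svg.

**Shape 1** — `<path>` cubic bezier, stroke `#ff8800` → score (S530, F2110). Control points (SVG): P0=(75.29,65.90), P1=(51.94,54.46), P2=(60.29,64.03), P3=(56.60,67.41); sampled at t=k/5. Machine vertices: (75.29,103.02) → (64.73,107.58) → (59.69,108.40) → (58.05,106.80) → (57.72,104.06) → (56.60,101.51). Open path.

**Shape 2** — `<polygon>` rectangle, stroke `#ff8800` → score (S530, F2110). Machine vertices: (35.88,130.97) → (95.51,130.97) → (95.51,69.68) → (35.88,69.68) → (35.88,130.97). Closed: final G1 returns to the first vertex.

**Shape 3** — `<path>` regular polygon, stroke `#ff8800` → score (S530, F2110). Machine vertices: (150.34,93.31) → (158.34,73.27) → (147.67,54.52) → (126.36,51.18) → (110.45,65.76) → (111.94,87.28) → (129.69,99.54) → (150.34,93.31). Closed: final G1 returns to the first vertex.

**Shape 4** — `<rect>` rectangle, stroke `#ff0000` → cut (S837, F1250). Machine vertices: (67.68,113.05) → (139.91,113.05) → (139.91,59.83) → (67.68,59.83) → (67.68,113.05). Closed: final G1 returns to the first vertex.

G21
G90
G0 X75.29 Y103.02
M4 S530
G1 X64.73 Y107.58 F2110
G1 X59.69 Y108.40 F2110
G1 X58.05 Y106.80 F2110
G1 X57.72 Y104.06 F2110
G1 X56.60 Y101.51 F2110
M5
G0 X35.88 Y130.97
M4 S530
G1 X95.51 Y130.97 F2110
G1 X95.51 Y69.68 F2110
G1 X35.88 Y69.68 F2110
G1 X35.88 Y130.97 F2110
M5
G0 X150.34 Y93.31
M4 S530
G1 X158.34 Y73.27 F2110
G1 X147.67 Y54.52 F2110
G1 X126.36 Y51.18 F2110
G1 X110.45 Y65.76 F2110
G1 X111.94 Y87.28 F2110
G1 X129.69 Y99.54 F2110
G1 X150.34 Y93.31 F2110
M5
G0 X67.68 Y113.05
M4 S837
G1 X139.91 Y113.05 F1250
G1 X139.91 Y59.83 F1250
G1 X67.68 Y59.83 F1250
G1 X67.68 Y113.05 F1250
M5
G0 X0.00 Y0.00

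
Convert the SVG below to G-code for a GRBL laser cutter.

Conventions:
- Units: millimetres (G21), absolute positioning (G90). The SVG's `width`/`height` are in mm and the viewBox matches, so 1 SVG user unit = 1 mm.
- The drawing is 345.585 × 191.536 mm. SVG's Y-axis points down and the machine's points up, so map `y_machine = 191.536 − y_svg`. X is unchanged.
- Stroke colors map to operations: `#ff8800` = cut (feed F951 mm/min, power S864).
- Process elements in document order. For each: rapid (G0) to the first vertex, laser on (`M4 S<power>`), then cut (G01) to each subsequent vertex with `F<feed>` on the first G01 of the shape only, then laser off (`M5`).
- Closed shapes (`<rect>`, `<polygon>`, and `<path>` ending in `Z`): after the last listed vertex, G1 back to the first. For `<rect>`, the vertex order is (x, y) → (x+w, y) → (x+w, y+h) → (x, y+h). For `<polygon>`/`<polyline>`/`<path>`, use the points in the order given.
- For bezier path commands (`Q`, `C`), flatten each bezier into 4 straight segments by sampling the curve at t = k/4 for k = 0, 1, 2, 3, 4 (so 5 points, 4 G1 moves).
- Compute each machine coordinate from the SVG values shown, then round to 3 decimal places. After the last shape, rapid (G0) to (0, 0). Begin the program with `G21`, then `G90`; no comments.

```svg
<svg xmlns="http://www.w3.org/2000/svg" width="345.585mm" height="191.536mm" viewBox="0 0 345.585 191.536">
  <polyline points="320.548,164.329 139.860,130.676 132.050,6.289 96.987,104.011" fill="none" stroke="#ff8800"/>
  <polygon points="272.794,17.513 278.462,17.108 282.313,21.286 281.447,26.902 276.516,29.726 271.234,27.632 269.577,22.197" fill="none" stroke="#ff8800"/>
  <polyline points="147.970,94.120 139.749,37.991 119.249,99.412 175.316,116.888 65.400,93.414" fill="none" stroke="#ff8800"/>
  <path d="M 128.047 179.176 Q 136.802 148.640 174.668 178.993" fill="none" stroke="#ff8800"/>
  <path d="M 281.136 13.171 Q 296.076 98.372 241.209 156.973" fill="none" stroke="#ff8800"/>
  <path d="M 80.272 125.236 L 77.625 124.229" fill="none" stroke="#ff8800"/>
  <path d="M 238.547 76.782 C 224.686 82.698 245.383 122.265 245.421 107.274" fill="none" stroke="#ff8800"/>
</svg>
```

G21
G90
G0 X320.548 Y27.207
M4 S864
G01 X139.860 Y60.860 F951
G01 X132.050 Y185.247
G01 X96.987 Y87.525
M5
G0 X272.794 Y174.023
M4 S864
G01 X278.462 Y174.428 F951
G01 X282.313 Y170.250
G01 X281.447 Y164.634
G01 X276.516 Y161.810
G01 X271.234 Y163.904
G01 X269.577 Y169.339
G01 X272.794 Y174.023
M5
G0 X147.970 Y97.416
M4 S864
G01 X139.749 Y153.545 F951
G01 X119.249 Y92.124
G01 X175.316 Y74.648
G01 X65.400 Y98.122
M5
G0 X128.047 Y12.360
M4 S864
G01 X134.244 Y23.822 F951
G01 X144.080 Y27.674
G01 X157.554 Y23.914
G01 X174.668 Y12.543
M5
G0 X281.136 Y178.365
M4 S864
G01 X284.243 Y137.427 F951
G01 X278.624 Y99.814
G01 X264.280 Y65.526
G01 X241.209 Y34.563
M5
G0 X80.272 Y66.300
M4 S864
G01 X77.625 Y67.307 F951
M5
G0 X238.547 Y114.754
M4 S864
G01 X233.768 Y105.386 F951
G01 X236.772 Y91.668
G01 X242.382 Y81.870
G01 X245.421 Y84.262
M5
G0 X0.000 Y0.000

viewBox `0 0 345.585 191.536` with mm width/height → 1 unit = 1 mm. Flip: y_m = 191.536 − y_svg.

**Shape 1** — `<polyline>` open polyline, stroke `#ff8800` → cut (S864, F951). Machine vertices: (320.548,27.207) → (139.860,60.860) → (132.050,185.247) → (96.987,87.525). Open path.

**Shape 2** — `<polygon>` regular polygon, stroke `#ff8800` → cut (S864, F951). Machine vertices: (272.794,174.023) → (278.462,174.428) → (282.313,170.250) → (281.447,164.634) → (276.516,161.810) → (271.234,163.904) → (269.577,169.339) → (272.794,174.023). Closed: final G1 returns to the first vertex.

**Shape 3** — `<polyline>` open polyline, stroke `#ff8800` → cut (S864, F951). Machine vertices: (147.970,97.416) → (139.749,153.545) → (119.249,92.124) → (175.316,74.648) → (65.400,98.122). Open path.

**Shape 4** — `<path>` quadratic bezier, stroke `#ff8800` → cut (S864, F951). Control points (SVG): P0=(128.047,179.176), P1=(136.802,148.640), P2=(174.668,178.993); sampled at t=k/4. Machine vertices: (128.047,12.360) → (134.244,23.822) → (144.080,27.674) → (157.554,23.914) → (174.668,12.543). Open path.

**Shape 5** — `<path>` quadratic bezier, stroke `#ff8800` → cut (S864, F951). Control points (SVG): P0=(281.136,13.171), P1=(296.076,98.372), P2=(241.209,156.973); sampled at t=k/4. Machine vertices: (281.136,178.365) → (284.243,137.427) → (278.624,99.814) → (264.280,65.526) → (241.209,34.563). Open path.

**Shape 6** — `<path>` line segment, stroke `#ff8800` → cut (S864, F951). Machine vertices: (80.272,66.300) → (77.625,67.307). Open path.

**Shape 7** — `<path>` cubic bezier, stroke `#ff8800` → cut (S864, F951). Control points (SVG): P0=(238.547,76.782), P1=(224.686,82.698), P2=(245.383,122.265), P3=(245.421,107.274); sampled at t=k/4. Machine vertices: (238.547,114.754) → (233.768,105.386) → (236.772,91.668) → (242.382,81.870) → (245.421,84.262). Open path.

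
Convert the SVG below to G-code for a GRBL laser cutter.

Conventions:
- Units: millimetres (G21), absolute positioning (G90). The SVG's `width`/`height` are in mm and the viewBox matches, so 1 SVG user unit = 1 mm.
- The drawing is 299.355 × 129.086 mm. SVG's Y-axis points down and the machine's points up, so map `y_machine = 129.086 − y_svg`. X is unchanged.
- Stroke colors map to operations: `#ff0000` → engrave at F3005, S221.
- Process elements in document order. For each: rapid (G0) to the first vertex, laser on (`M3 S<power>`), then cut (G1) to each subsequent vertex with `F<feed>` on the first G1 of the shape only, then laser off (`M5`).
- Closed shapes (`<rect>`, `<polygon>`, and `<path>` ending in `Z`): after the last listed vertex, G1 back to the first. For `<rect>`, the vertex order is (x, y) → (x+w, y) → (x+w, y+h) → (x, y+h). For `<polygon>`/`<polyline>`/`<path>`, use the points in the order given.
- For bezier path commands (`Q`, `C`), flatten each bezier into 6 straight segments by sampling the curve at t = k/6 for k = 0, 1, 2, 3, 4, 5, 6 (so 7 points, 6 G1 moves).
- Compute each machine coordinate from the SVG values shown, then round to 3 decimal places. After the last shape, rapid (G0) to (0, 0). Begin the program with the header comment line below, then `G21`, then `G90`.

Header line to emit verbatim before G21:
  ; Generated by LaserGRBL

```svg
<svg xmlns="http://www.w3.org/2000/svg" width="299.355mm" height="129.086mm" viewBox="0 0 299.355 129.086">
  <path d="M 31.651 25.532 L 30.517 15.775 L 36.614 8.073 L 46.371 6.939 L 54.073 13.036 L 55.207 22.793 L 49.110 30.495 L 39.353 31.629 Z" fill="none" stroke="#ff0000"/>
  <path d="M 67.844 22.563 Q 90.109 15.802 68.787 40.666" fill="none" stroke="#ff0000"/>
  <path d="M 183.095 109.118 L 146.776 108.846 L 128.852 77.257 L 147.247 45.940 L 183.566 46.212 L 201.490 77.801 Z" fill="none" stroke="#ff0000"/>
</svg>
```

1 u = 1 mm; y_m = 129.086 − y.

[1] `<path>` regular polygon, #ff0000→engrave S221 F3005: (31.651,103.554) → (30.517,113.311) → (36.614,121.013) → (46.371,122.147) → (54.073,116.050) → (55.207,106.293) → (49.110,98.591) → (39.353,97.457) → (31.651,103.554) (closed)

[2] `<path>` quadratic bezier, #ff0000→engrave S221 F3005: (67.844,106.523) → (74.055,107.898) → (77.844,107.516) → (79.212,105.378) → (78.159,101.482) → (74.684,95.830) → (68.787,88.420)

[3] `<path>` regular polygon, #ff0000→engrave S221 F3005: (183.095,19.968) → (146.776,20.240) → (128.852,51.829) → (147.247,83.146) → (183.566,82.874) → (201.490,51.285) → (183.095,19.968) (closed)

; Generated by LaserGRBL
G21
G90
G0 X31.651 Y103.554
M3 S221
G1 X30.517 Y113.311 F3005
G1 X36.614 Y121.013
G1 X46.371 Y122.147
G1 X54.073 Y116.050
G1 X55.207 Y106.293
G1 X49.110 Y98.591
G1 X39.353 Y97.457
G1 X31.651 Y103.554
M5
G0 X67.844 Y106.523
M3 S221
G1 X74.055 Y107.898 F3005
G1 X77.844 Y107.516
G1 X79.212 Y105.378
G1 X78.159 Y101.482
G1 X74.684 Y95.830
G1 X68.787 Y88.420
M5
G0 X183.095 Y19.968
M3 S221
G1 X146.776 Y20.240 F3005
G1 X128.852 Y51.829
G1 X147.247 Y83.146
G1 X183.566 Y82.874
G1 X201.490 Y51.285
G1 X183.095 Y19.968
M5
G0 X0.000 Y0.000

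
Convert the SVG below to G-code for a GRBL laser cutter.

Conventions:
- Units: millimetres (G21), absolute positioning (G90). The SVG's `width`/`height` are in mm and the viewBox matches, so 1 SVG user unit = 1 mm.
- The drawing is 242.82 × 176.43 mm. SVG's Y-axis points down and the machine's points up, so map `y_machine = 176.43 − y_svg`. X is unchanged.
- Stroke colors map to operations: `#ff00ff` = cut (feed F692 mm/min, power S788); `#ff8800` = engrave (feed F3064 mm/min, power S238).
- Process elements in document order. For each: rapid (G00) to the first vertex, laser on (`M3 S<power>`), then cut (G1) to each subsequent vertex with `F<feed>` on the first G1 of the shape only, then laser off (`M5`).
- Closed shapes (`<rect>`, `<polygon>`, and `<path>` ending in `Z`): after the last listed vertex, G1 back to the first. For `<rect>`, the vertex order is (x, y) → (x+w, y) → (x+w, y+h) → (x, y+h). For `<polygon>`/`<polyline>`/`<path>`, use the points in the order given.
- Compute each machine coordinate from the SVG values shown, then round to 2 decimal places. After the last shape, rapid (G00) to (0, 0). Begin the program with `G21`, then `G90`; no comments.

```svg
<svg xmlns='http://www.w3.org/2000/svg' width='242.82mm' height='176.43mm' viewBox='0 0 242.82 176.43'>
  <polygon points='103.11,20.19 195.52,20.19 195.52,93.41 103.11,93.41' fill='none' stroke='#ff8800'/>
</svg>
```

Since the viewBox matches the mm dimensions, user units are millimetres directly. The only transform is the Y-flip y_m = 176.43 − y_svg.

Shape 1 is a rectangle drawn with `<polygon>`. Its stroke #ff8800 means engrave at S238, F3064. After flipping Y the toolpath is (103.11,156.24) → (195.52,156.24) → (195.52,83.02) → (103.11,83.02) → (103.11,156.24), returning to the start.

G21
G90
G00 X103.11 Y156.24
M3 S238
G1 X195.52 Y156.24 F3064
G1 X195.52 Y83.02
G1 X103.11 Y83.02
G1 X103.11 Y156.24
M5
G00 X0.00 Y0.00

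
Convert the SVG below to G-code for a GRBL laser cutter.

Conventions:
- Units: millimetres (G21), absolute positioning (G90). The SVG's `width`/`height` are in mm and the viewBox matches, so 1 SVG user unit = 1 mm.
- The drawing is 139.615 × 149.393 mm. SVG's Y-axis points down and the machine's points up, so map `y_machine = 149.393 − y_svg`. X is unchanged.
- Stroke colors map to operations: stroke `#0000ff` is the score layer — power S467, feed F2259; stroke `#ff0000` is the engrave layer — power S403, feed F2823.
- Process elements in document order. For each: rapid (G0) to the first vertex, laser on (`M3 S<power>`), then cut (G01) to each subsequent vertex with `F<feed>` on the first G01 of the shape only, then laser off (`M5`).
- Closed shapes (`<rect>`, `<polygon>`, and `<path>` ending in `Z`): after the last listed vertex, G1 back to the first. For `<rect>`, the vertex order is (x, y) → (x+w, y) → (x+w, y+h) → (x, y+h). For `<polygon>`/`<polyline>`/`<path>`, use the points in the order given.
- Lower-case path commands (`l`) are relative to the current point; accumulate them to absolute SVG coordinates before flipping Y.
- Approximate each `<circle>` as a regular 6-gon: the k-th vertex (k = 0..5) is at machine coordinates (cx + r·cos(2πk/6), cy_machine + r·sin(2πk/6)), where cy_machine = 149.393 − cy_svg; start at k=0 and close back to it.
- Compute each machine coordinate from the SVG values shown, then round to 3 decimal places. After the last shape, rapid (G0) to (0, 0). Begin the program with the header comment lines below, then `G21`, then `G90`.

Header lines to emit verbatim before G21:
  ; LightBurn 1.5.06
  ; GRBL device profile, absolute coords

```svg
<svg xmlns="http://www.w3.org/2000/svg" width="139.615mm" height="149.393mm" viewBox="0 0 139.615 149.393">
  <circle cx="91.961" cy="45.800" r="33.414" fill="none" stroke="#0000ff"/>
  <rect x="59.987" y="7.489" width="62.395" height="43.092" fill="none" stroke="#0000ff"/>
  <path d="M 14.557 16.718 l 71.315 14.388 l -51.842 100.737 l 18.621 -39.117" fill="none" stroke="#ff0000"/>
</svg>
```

Since the viewBox matches the mm dimensions, user units are millimetres directly. The only transform is the Y-flip y_m = 149.393 − y_svg.

Shape 1 is a circle drawn with `<circle>`. Its stroke #0000ff means score at S467, F2259. After flipping Y the toolpath is (125.375,103.593) → (108.668,132.530) → (75.254,132.530) → (58.547,103.593) → (75.254,74.656) → (108.668,74.656) → (125.375,103.593), returning to the start.

Shape 2 is a rectangle drawn with `<rect>`. Its stroke #0000ff means score at S467, F2259. After flipping Y the toolpath is (59.987,141.904) → (122.382,141.904) → (122.382,98.812) → (59.987,98.812) → (59.987,141.904), returning to the start.

Shape 3 is a open polyline drawn with `<path>`. Its stroke #ff0000 means engrave at S403, F2823. After flipping Y the toolpath is (14.557,132.675) → (85.872,118.287) → (34.030,17.550) → (52.651,56.667).

; LightBurn 1.5.06
; GRBL device profile, absolute coords
G21
G90
G0 X125.375 Y103.593
M3 S467
G01 X108.668 Y132.530 F2259
G01 X75.254 Y132.530
G01 X58.547 Y103.593
G01 X75.254 Y74.656
G01 X108.668 Y74.656
G01 X125.375 Y103.593
M5
G0 X59.987 Y141.904
M3 S467
G01 X122.382 Y141.904 F2259
G01 X122.382 Y98.812
G01 X59.987 Y98.812
G01 X59.987 Y141.904
M5
G0 X14.557 Y132.675
M3 S403
G01 X85.872 Y118.287 F2823
G01 X34.030 Y17.550
G01 X52.651 Y56.667
M5
G0 X0.000 Y0.000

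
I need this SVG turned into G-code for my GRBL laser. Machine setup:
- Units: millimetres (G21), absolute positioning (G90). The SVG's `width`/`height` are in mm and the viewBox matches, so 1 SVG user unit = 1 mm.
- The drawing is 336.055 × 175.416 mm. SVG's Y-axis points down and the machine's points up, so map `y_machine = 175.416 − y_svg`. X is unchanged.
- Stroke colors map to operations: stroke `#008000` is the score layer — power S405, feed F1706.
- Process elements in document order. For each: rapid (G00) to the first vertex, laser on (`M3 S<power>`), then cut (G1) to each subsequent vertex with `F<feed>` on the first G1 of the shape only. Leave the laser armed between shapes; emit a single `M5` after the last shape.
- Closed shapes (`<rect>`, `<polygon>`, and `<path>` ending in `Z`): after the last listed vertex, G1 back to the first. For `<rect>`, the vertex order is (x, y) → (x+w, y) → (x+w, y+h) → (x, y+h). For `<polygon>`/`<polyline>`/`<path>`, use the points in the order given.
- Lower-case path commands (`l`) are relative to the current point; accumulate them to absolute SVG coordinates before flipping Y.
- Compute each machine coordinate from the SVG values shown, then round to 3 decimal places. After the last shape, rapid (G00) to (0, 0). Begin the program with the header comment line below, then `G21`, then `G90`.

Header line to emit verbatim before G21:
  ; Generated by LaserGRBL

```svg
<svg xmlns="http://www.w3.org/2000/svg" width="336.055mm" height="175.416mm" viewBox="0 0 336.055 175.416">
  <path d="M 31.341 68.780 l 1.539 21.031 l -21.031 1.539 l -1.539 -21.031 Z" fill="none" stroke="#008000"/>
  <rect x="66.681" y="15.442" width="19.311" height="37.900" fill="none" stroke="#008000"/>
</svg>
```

; Generated by LaserGRBL
G21
G90
G00 X31.341 Y106.636
M3 S405
G1 X32.880 Y85.605 F1706
G1 X11.849 Y84.066
G1 X10.310 Y105.097
G1 X31.341 Y106.636
G00 X66.681 Y159.974
M3 S405
G1 X85.992 Y159.974 F1706
G1 X85.992 Y122.074
G1 X66.681 Y122.074
G1 X66.681 Y159.974
M5
G00 X0.000 Y0.000

1 u = 1 mm; y_m = 175.416 − y.

[1] `<path>` regular polygon, #008000→score S405 F1706: (31.341,106.636) → (32.880,85.605) → (11.849,84.066) → (10.310,105.097) → (31.341,106.636) (closed)

[2] `<rect>` rectangle, #008000→score S405 F1706: (66.681,159.974) → (85.992,159.974) → (85.992,122.074) → (66.681,122.074) → (66.681,159.974) (closed)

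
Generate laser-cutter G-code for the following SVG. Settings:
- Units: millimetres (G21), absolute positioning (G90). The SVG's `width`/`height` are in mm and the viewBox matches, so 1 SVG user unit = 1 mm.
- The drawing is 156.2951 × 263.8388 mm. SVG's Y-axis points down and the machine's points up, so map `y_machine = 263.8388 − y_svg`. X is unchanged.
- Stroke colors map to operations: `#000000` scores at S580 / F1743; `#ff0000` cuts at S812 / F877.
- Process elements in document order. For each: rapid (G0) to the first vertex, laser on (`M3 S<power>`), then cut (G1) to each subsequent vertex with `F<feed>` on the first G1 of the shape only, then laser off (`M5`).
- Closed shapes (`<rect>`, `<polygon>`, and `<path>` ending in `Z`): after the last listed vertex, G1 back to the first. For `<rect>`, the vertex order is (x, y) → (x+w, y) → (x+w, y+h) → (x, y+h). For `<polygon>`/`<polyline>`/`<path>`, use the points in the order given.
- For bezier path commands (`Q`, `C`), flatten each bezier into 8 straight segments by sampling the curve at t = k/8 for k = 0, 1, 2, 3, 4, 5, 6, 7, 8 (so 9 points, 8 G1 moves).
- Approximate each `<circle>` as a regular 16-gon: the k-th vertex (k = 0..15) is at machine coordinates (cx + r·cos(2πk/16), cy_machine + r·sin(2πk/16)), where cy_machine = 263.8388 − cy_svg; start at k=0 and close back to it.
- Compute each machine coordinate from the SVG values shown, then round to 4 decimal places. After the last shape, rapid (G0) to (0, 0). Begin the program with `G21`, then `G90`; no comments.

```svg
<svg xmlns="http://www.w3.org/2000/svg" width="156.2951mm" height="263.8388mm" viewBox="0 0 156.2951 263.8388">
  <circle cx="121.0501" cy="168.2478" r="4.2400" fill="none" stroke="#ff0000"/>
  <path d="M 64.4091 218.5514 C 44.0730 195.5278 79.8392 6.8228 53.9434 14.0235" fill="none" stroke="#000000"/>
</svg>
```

Since the viewBox matches the mm dimensions, user units are millimetres directly. The only transform is the Y-flip y_m = 263.8388 − y_svg.

Shape 1 is a circle drawn with `<circle>`. Its stroke #ff0000 means cut at S812, F877. After flipping Y the toolpath is (125.2901,95.5910) → (124.9673,97.2136) → (124.0482,98.5891) → (122.6727,99.5082) → (121.0501,99.8310) → (119.4275,99.5082) → (118.0520,98.5891) → (117.1329,97.2136) → (116.8101,95.5910) → (117.1329,93.9684) → (118.0520,92.5929) → (119.4275,91.6738) → (121.0501,91.3510) → (122.6727,91.6738) → (124.0482,92.5929) → (124.9673,93.9684) → (125.2901,95.5910), returning to the start.

Shape 2 is a cubic bezier drawn with `<path>`. Its stroke #000000 means score at S580, F1743. After flipping Y the toolpath is (64.4091,45.2874) → (59.1828,60.9813) → (57.8361,87.9706) → (58.9889,122.0177) → (61.2611,158.8855) → (63.2727,194.3364) → (63.6437,224.1333) → (60.9939,244.0387) → (53.9434,249.8153).

G21
G90
G0 X125.2901 Y95.5910
M3 S812
G1 X124.9673 Y97.2136 F877
G1 X124.0482 Y98.5891
G1 X122.6727 Y99.5082
G1 X121.0501 Y99.8310
G1 X119.4275 Y99.5082
G1 X118.0520 Y98.5891
G1 X117.1329 Y97.2136
G1 X116.8101 Y95.5910
G1 X117.1329 Y93.9684
G1 X118.0520 Y92.5929
G1 X119.4275 Y91.6738
G1 X121.0501 Y91.3510
G1 X122.6727 Y91.6738
G1 X124.0482 Y92.5929
G1 X124.9673 Y93.9684
G1 X125.2901 Y95.5910
M5
G0 X64.4091 Y45.2874
M3 S580
G1 X59.1828 Y60.9813 F1743
G1 X57.8361 Y87.9706
G1 X58.9889 Y122.0177
G1 X61.2611 Y158.8855
G1 X63.2727 Y194.3364
G1 X63.6437 Y224.1333
G1 X60.9939 Y244.0387
G1 X53.9434 Y249.8153
M5
G0 X0.0000 Y0.0000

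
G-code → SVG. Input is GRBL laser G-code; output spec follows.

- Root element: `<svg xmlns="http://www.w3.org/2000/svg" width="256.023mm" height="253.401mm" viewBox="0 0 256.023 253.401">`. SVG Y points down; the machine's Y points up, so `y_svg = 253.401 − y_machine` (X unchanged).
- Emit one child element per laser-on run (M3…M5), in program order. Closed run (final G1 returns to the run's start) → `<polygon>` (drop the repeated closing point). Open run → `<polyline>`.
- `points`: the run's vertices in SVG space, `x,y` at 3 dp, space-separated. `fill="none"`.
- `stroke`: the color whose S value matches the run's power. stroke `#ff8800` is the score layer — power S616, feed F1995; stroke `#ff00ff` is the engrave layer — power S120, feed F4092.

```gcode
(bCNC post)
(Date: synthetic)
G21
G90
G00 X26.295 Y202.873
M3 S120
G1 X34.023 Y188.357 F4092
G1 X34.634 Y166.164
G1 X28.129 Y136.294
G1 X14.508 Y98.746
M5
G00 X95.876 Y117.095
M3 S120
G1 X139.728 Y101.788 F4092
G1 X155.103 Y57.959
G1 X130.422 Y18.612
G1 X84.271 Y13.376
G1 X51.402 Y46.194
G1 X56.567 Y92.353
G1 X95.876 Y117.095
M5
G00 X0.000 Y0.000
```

Machine Y-up, SVG Y-down with viewBox height 253.401, so y_svg = 253.401 − y_machine; X carries over. Every run uses S120, so all elements get stroke `#ff00ff` (engrave).

Run 1: The run is open, so emit a `<polyline>` with points (Y-flipped): 26.295,50.528 34.023,65.044 34.634,87.237 28.129,117.107 14.508,154.655.

Run 2: The run returns to its start, so emit a `<polygon>` with points (Y-flipped): 95.876,136.306 139.728,151.613 155.103,195.442 130.422,234.789 84.271,240.025 51.402,207.207 56.567,161.048.

<svg xmlns="http://www.w3.org/2000/svg" width="256.023mm" height="253.401mm" viewBox="0 0 256.023 253.401">
  <polyline points="26.295,50.528 34.023,65.044 34.634,87.237 28.129,117.107 14.508,154.655" fill="none" stroke="#ff00ff"/>
  <polygon points="95.876,136.306 139.728,151.613 155.103,195.442 130.422,234.789 84.271,240.025 51.402,207.207 56.567,161.048" fill="none" stroke="#ff00ff"/>
</svg>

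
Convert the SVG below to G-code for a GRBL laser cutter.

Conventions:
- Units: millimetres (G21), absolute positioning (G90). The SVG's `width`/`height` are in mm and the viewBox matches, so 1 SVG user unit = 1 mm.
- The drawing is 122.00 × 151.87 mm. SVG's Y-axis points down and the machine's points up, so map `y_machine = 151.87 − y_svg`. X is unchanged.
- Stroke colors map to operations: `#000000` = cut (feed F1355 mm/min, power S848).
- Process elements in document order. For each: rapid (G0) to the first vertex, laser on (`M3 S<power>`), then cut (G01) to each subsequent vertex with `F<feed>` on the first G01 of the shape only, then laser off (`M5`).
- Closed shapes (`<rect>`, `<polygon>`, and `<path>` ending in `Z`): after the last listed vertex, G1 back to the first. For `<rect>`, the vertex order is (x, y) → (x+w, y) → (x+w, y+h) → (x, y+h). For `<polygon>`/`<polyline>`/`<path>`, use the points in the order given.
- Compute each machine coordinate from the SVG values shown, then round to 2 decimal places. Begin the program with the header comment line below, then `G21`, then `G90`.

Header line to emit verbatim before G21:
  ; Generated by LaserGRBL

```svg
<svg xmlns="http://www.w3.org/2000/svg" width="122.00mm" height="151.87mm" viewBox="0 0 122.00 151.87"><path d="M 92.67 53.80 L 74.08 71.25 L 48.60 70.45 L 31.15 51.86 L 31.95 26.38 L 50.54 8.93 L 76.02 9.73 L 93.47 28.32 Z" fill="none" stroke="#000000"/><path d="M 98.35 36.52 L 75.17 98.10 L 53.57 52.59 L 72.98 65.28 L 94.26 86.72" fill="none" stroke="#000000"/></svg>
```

; Generated by LaserGRBL
G21
G90
G0 X92.67 Y98.07
M3 S848
G01 X74.08 Y80.62 F1355
G01 X48.60 Y81.42
G01 X31.15 Y100.01
G01 X31.95 Y125.49
G01 X50.54 Y142.94
G01 X76.02 Y142.14
G01 X93.47 Y123.55
G01 X92.67 Y98.07
M5
G0 X98.35 Y115.35
M3 S848
G01 X75.17 Y53.77 F1355
G01 X53.57 Y99.28
G01 X72.98 Y86.59
G01 X94.26 Y65.15
M5

1 u = 1 mm; y_m = 151.87 − y.

[1] `<path>` regular polygon, #000000→cut S848 F1355: (92.67,98.07) → (74.08,80.62) → (48.60,81.42) → (31.15,100.01) → (31.95,125.49) → (50.54,142.94) → (76.02,142.14) → (93.47,123.55) → (92.67,98.07) (closed)

[2] `<path>` open polyline, #000000→cut S848 F1355: (98.35,115.35) → (75.17,53.77) → (53.57,99.28) → (72.98,86.59) → (94.26,65.15)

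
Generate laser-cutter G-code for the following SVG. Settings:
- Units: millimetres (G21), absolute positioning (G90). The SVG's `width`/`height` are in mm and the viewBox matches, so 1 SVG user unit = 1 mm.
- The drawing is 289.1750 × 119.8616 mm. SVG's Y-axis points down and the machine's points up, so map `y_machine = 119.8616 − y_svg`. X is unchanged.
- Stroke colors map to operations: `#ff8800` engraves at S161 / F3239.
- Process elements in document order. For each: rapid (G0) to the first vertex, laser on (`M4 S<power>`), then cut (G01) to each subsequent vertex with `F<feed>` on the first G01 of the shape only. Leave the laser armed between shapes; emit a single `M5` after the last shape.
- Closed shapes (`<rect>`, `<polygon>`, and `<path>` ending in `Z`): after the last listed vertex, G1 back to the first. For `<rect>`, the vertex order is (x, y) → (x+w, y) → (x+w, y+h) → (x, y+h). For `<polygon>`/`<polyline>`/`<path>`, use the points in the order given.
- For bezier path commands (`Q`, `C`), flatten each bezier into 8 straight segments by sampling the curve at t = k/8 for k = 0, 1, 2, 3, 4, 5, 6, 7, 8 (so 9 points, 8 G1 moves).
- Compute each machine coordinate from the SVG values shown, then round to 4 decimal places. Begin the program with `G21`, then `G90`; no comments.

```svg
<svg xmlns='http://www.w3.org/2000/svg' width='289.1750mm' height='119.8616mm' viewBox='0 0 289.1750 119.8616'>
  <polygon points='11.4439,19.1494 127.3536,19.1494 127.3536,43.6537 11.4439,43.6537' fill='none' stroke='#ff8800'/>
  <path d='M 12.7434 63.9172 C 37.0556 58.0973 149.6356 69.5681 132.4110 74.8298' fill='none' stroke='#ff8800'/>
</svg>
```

viewBox `0 0 289.1750 119.8616` with mm width/height → 1 unit = 1 mm. Flip: y_m = 119.8616 − y_svg.

**Shape 1** — `<polygon>` rectangle, stroke `#ff8800` → engrave (S161, F3239). Machine vertices: (11.4439,100.7122) → (127.3536,100.7122) → (127.3536,76.2079) → (11.4439,76.2079) → (11.4439,100.7122). Closed: final G1 returns to the first vertex.

**Shape 2** — `<path>` cubic bezier, stroke `#ff8800` → engrave (S161, F3239). Control points (SVG): P0=(12.7434,63.9172), P1=(37.0556,58.0973), P2=(149.6356,69.5681), P3=(132.4110,74.8298); sampled at t=k/8. Machine vertices: (12.7434,55.9444) → (25.5721,57.3623) → (44.1204,57.4345) → (65.8327,56.4365) → (88.1535,54.6437) → (108.5273,52.3314) → (124.3985,49.7751) → (133.2116,47.2501) → (132.4110,45.0318). Open path.

G21
G90
G0 X11.4439 Y100.7122
M4 S161
G01 X127.3536 Y100.7122 F3239
G01 X127.3536 Y76.2079
G01 X11.4439 Y76.2079
G01 X11.4439 Y100.7122
G0 X12.7434 Y55.9444
M4 S161
G01 X25.5721 Y57.3623 F3239
G01 X44.1204 Y57.4345
G01 X65.8327 Y56.4365
G01 X88.1535 Y54.6437
G01 X108.5273 Y52.3314
G01 X124.3985 Y49.7751
G01 X133.2116 Y47.2501
G01 X132.4110 Y45.0318
M5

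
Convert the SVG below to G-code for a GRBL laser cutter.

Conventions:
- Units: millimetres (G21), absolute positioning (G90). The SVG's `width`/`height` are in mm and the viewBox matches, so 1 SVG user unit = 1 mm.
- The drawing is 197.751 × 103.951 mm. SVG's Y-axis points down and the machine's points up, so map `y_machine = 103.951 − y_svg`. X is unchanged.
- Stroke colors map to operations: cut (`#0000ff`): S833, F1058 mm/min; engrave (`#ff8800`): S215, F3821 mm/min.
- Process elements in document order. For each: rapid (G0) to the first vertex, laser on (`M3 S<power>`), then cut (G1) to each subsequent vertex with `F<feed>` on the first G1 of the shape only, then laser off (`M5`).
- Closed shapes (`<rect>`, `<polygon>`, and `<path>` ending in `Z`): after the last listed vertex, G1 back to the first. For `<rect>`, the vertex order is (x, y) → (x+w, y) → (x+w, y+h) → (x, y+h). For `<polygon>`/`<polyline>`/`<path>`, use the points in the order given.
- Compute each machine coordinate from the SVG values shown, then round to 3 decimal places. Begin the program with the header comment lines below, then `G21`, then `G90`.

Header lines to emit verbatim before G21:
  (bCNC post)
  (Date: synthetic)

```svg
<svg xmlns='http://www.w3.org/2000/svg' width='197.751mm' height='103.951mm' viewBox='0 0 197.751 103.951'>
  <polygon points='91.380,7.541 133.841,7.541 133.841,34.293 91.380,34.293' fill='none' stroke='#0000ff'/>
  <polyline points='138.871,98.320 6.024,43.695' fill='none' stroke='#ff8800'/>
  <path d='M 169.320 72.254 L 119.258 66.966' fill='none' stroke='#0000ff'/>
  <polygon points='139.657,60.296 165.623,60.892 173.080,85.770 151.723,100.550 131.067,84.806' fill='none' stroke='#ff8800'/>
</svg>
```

Since the viewBox matches the mm dimensions, user units are millimetres directly. The only transform is the Y-flip y_m = 103.951 − y_svg.

Shape 1 is a rectangle drawn with `<polygon>`. Its stroke #0000ff means cut at S833, F1058. After flipping Y the toolpath is (91.380,96.410) → (133.841,96.410) → (133.841,69.658) → (91.380,69.658) → (91.380,96.410), returning to the start.

Shape 2 is a line segment drawn with `<polyline>`. Its stroke #ff8800 means engrave at S215, F3821. After flipping Y the toolpath is (138.871,5.631) → (6.024,60.256).

Shape 3 is a line segment drawn with `<path>`. Its stroke #0000ff means cut at S833, F1058. After flipping Y the toolpath is (169.320,31.697) → (119.258,36.985).

Shape 4 is a regular polygon drawn with `<polygon>`. Its stroke #ff8800 means engrave at S215, F3821. After flipping Y the toolpath is (139.657,43.655) → (165.623,43.059) → (173.080,18.181) → (151.723,3.401) → (131.067,19.145) → (139.657,43.655), returning to the start.

(bCNC post)
(Date: synthetic)
G21
G90
G0 X91.380 Y96.410
M3 S833
G1 X133.841 Y96.410 F1058
G1 X133.841 Y69.658
G1 X91.380 Y69.658
G1 X91.380 Y96.410
M5
G0 X138.871 Y5.631
M3 S215
G1 X6.024 Y60.256 F3821
M5
G0 X169.320 Y31.697
M3 S833
G1 X119.258 Y36.985 F1058
M5
G0 X139.657 Y43.655
M3 S215
G1 X165.623 Y43.059 F3821
G1 X173.080 Y18.181
G1 X151.723 Y3.401
G1 X131.067 Y19.145
G1 X139.657 Y43.655
M5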